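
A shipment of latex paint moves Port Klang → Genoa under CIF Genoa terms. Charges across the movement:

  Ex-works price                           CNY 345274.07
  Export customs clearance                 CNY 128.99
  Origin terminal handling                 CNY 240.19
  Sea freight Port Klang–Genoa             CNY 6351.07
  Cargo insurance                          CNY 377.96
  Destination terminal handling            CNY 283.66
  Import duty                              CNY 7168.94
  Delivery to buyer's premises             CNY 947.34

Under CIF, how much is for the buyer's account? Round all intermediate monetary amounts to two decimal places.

Buyer's account: CNY 8399.94

CIF: the seller pays costs through ocean freight and marine insurance to the destination port.
Seller's account: goods 345274.07 + export clearance 128.99 + origin terminal 240.19 + freight 6351.07 + insurance 377.96 = 352372.28
Buyer's account: destination terminal 283.66 + duty 7168.94 + delivery 947.34 = 8399.94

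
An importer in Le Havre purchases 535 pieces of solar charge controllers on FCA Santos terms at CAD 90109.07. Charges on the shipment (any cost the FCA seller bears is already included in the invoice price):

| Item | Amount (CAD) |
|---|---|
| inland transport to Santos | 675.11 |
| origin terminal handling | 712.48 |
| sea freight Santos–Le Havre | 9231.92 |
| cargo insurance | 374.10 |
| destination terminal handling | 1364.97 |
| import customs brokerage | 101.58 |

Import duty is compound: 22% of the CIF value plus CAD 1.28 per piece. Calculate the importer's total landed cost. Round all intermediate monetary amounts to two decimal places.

Total landed cost: CAD 124672.99

FCA: the seller delivers export-cleared goods to the carrier; the buyer bears costs from that point.
Already in the invoice (seller's account under FCA): inland to port — exclude.
CIF value = FCA price + origin terminal + freight + insurance = 90109.07 + 712.48 + 9231.92 + 374.10 = 100427.57
Ad valorem component: 100427.57 × 22% = 22094.07
Specific component: 535 × 1.28 = 684.80
Import duty = 22094.07 + 684.80 = 22778.87
Buyer bears: origin terminal 712.48 + freight 9231.92 + insurance 374.10 + destination terminal 1364.97 + brokerage 101.58 + duty 22778.87 = 34563.92
Landed cost = invoice 90109.07 + 34563.92 = 124672.99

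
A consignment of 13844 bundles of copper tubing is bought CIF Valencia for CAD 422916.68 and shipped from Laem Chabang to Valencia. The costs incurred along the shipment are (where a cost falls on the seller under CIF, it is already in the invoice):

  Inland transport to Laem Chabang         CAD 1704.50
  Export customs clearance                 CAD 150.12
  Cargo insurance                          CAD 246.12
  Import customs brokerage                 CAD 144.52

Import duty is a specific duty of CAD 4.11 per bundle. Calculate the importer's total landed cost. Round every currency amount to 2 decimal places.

Total landed cost: CAD 479960.04

CIF: the seller pays costs through ocean freight and marine insurance to the destination port.
Already in the invoice (seller's account under CIF): inland to port, export clearance, insurance — exclude.
The CIF price already equals the CIF value: 422916.68
Import duty = 13844 × 4.11 = 56898.84
Buyer bears: brokerage 144.52 + duty 56898.84 = 57043.36
Landed cost = invoice 422916.68 + 57043.36 = 479960.04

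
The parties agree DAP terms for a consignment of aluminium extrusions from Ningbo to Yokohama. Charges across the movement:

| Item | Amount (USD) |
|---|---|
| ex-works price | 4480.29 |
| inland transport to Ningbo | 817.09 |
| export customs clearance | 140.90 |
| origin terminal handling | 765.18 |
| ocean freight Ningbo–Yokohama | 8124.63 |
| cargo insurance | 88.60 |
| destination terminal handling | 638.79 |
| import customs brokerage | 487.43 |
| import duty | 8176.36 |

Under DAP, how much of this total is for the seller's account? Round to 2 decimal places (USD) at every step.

DAP: the seller bears all costs to the named destination except import duty and clearance.
Seller's account: goods 4480.29 + inland to port 817.09 + export clearance 140.90 + origin terminal 765.18 + freight 8124.63 + insurance 88.60 + destination terminal 638.79 = 15055.48
Buyer's account: brokerage 487.43 + duty 8176.36 = 8663.79

Seller's account: USD 15055.48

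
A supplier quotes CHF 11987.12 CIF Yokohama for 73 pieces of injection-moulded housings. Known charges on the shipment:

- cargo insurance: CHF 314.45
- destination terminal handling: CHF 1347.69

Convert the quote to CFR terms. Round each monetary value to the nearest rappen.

Not relevant to the conversion: destination terminal — on the buyer under both terms; not part of either seller's price.
From CIF to CFR, the seller no longer bears: insurance.
CFR price = 11987.12 − 314.45 = 11672.67

CFR price: CHF 11672.67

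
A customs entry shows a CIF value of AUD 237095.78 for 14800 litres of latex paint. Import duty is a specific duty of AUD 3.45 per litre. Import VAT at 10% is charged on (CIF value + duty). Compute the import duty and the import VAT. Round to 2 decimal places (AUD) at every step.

Import duty: AUD 51060.00; import VAT: AUD 28815.58

Import duty = 14800 × 3.45 = 51060.00
VAT base = CIF + duty = 237095.78 + 51060.00 = 288155.78
Import VAT = 288155.78 × 10% = 28815.58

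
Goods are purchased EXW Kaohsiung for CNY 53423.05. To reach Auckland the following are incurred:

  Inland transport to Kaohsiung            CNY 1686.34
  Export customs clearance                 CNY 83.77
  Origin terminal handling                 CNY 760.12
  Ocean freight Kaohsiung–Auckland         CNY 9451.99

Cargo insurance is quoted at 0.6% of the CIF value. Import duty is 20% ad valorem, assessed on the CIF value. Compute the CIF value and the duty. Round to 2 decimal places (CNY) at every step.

Let C be the CIF value. C = EXW price + pre-shipment costs + freight + 0.6% × C
C − 0.6% × C = 53423.05 + 1686.34 + 83.77 + 760.12 + 9451.99
0.994 × C = 65405.27
C = 65405.27 / 0.994 = 65800.07
Insurance premium = 0.6% × 65800.07 = 394.80
Import duty = 65800.07 × 20% = 13160.01

CIF value: CNY 65800.07; import duty: CNY 13160.01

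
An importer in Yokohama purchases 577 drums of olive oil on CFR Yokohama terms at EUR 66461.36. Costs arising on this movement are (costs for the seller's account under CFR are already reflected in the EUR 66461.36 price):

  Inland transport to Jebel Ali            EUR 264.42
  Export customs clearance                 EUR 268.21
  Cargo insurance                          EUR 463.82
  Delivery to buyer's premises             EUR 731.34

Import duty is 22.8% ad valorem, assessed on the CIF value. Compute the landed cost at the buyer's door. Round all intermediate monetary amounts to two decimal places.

CFR: the seller pays costs through ocean freight to the destination port, but not insurance.
Already in the invoice (seller's account under CFR): inland to port, export clearance — exclude.
CIF value = CFR price + insurance = 66461.36 + 463.82 = 66925.18
Import duty = 66925.18 × 22.8% = 15258.94
Buyer bears: insurance 463.82 + delivery 731.34 + duty 15258.94 = 16454.10
Landed cost = invoice 66461.36 + 16454.10 = 82915.46

Total landed cost: EUR 82915.46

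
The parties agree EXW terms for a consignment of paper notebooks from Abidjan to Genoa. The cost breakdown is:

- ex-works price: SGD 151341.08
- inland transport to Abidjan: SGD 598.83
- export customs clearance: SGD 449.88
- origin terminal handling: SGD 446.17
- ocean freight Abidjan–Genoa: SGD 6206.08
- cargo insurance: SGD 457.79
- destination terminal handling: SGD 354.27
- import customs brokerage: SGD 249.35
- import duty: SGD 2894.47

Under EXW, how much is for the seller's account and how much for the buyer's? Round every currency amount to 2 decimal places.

Seller: SGD 151341.08; buyer: SGD 11656.84

EXW: the seller makes goods available at their premises; the buyer bears all onward costs.
Seller's account: goods 151341.08 = 151341.08
Buyer's account: inland to port 598.83 + export clearance 449.88 + origin terminal 446.17 + freight 6206.08 + insurance 457.79 + destination terminal 354.27 + brokerage 249.35 + duty 2894.47 = 11656.84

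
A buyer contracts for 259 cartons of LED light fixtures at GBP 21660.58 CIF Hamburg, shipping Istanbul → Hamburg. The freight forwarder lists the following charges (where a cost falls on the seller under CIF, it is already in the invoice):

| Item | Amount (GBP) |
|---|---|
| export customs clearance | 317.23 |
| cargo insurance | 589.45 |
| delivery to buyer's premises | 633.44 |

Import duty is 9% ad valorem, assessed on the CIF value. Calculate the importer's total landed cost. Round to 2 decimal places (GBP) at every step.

CIF: the seller pays costs through ocean freight and marine insurance to the destination port.
Already in the invoice (seller's account under CIF): export clearance, insurance — exclude.
The CIF price already equals the CIF value: 21660.58
Import duty = 21660.58 × 9% = 1949.45
Buyer bears: delivery 633.44 + duty 1949.45 = 2582.89
Landed cost = invoice 21660.58 + 2582.89 = 24243.47

Total landed cost: GBP 24243.47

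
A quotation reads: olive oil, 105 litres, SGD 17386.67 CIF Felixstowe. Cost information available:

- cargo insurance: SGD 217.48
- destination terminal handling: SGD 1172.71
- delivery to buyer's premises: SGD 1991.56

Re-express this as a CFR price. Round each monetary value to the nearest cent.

Not relevant to the conversion: destination terminal, delivery — on the buyer under both terms; not part of either seller's price.
From CIF to CFR, the seller no longer bears: insurance.
CFR price = 17386.67 − 217.48 = 17169.19

CFR price: SGD 17169.19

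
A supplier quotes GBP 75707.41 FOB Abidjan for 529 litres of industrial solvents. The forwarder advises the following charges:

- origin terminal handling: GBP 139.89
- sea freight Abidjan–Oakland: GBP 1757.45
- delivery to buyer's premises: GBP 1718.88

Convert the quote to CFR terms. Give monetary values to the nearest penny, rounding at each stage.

Not relevant to the conversion: origin terminal — on the seller under both FOB and CFR; already in the FOB price and stays in the CFR price. delivery — on the buyer under both terms; not part of either seller's price.
From FOB to CFR, the seller additionally bears: freight.
CFR price = 75707.41 + 1757.45 = 77464.86

CFR price: GBP 77464.86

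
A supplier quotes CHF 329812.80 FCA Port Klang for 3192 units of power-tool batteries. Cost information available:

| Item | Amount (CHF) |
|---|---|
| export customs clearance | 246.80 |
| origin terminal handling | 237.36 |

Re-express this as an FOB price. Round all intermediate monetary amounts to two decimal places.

Not relevant to the conversion: export clearance — on the seller under both FCA and FOB; already in the FCA price and stays in the FOB price.
From FCA to FOB, the seller additionally bears: origin terminal.
FOB price = 329812.80 + 237.36 = 330050.16

FOB price: CHF 330050.16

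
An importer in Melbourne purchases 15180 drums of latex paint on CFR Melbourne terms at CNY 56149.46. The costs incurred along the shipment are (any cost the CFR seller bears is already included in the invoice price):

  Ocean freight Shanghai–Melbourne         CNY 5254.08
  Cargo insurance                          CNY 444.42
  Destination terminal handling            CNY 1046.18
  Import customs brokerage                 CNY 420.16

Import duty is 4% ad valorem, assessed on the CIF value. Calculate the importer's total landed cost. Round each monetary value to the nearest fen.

Total landed cost: CNY 60323.98

CFR: the seller pays costs through ocean freight to the destination port, but not insurance.
Already in the invoice (seller's account under CFR): freight — exclude.
CIF value = CFR price + insurance = 56149.46 + 444.42 = 56593.88
Import duty = 56593.88 × 4% = 2263.76
Buyer bears: insurance 444.42 + destination terminal 1046.18 + brokerage 420.16 + duty 2263.76 = 4174.52
Landed cost = invoice 56149.46 + 4174.52 = 60323.98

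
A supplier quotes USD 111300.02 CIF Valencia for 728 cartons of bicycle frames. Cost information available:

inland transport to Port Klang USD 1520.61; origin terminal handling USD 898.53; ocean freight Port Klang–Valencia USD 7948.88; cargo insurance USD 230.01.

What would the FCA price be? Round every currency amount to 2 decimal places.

FCA price: USD 102222.60

Not relevant to the conversion: inland to port — on the seller under both CIF and FCA; already in the CIF price and stays in the FCA price.
From CIF to FCA, the seller no longer bears: origin terminal, freight, insurance.
FCA price = 111300.02 − 898.53 − 7948.88 − 230.01 = 102222.60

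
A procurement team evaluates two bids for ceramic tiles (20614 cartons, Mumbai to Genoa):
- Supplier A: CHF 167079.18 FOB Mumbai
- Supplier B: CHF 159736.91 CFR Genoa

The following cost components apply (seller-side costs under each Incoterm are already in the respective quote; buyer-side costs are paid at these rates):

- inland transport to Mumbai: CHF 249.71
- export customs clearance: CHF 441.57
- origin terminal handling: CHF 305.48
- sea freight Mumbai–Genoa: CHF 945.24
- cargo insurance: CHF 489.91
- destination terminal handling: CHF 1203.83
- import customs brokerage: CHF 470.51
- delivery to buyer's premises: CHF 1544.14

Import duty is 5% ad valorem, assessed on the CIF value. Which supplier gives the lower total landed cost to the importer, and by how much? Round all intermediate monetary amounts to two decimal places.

Supplier A (FOB):
CIF value = FOB price + freight + insurance = 167079.18 + 945.24 + 489.91 = 168514.33
Import duty = 168514.33 × 5% = 8425.72
Buyer bears (A): 945.24 + 489.91 + 1203.83 + 470.51 + 1544.14 = 4653.63
Landed cost (A) = invoice 167079.18 + 4653.63 + duty 8425.72 = 180158.53
Supplier B (CFR):
CIF value = CFR price + insurance = 159736.91 + 489.91 = 160226.82
Import duty = 160226.82 × 5% = 8011.34
Buyer bears (B): 489.91 + 1203.83 + 470.51 + 1544.14 = 3708.39
Landed cost (B) = invoice 159736.91 + 3708.39 + duty 8011.34 = 171456.64
Difference = |180158.53 − 171456.64| = 8701.89

Supplier B is cheaper by CHF 8701.89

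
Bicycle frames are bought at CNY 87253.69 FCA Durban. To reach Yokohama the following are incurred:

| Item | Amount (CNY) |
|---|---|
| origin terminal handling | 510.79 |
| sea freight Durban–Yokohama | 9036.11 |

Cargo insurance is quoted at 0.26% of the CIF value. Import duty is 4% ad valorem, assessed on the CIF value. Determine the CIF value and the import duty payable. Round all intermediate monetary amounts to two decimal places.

CIF value: CNY 97052.93; import duty: CNY 3882.12

Let C be the CIF value. C = FCA price + pre-shipment costs + freight + 0.26% × C
C − 0.26% × C = 87253.69 + 510.79 + 9036.11
0.9974 × C = 96800.59
C = 96800.59 / 0.9974 = 97052.93
Insurance premium = 0.26% × 97052.93 = 252.34
Import duty = 97052.93 × 4% = 3882.12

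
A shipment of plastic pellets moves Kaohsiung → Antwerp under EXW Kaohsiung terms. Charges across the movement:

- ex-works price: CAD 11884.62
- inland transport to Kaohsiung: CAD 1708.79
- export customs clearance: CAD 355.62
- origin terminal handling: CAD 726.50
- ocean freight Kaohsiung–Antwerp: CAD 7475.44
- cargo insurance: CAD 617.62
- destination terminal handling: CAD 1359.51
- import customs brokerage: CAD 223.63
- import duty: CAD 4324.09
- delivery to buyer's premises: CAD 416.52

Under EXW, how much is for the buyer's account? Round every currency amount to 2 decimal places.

EXW: the seller makes goods available at their premises; the buyer bears all onward costs.
Seller's account: goods 11884.62 = 11884.62
Buyer's account: inland to port 1708.79 + export clearance 355.62 + origin terminal 726.50 + freight 7475.44 + insurance 617.62 + destination terminal 1359.51 + brokerage 223.63 + duty 4324.09 + delivery 416.52 = 17207.72

Buyer's account: CAD 17207.72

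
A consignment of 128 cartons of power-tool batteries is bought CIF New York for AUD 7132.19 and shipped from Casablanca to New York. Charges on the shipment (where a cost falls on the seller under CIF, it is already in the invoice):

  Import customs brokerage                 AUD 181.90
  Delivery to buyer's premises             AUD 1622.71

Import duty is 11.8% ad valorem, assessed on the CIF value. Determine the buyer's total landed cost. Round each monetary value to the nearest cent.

CIF: the seller pays costs through ocean freight and marine insurance to the destination port.
The CIF price already equals the CIF value: 7132.19
Import duty = 7132.19 × 11.8% = 841.60
Buyer bears: brokerage 181.90 + delivery 1622.71 + duty 841.60 = 2646.21
Landed cost = invoice 7132.19 + 2646.21 = 9778.40

Total landed cost: AUD 9778.40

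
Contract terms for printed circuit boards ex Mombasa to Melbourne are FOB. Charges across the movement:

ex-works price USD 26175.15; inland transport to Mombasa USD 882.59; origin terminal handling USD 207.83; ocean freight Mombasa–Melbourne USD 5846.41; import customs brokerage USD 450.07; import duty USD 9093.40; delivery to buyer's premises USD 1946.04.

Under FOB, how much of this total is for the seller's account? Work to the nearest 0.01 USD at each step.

FOB: the seller bears costs until goods are on board at the origin port; the buyer bears freight, insurance and all costs thereafter.
Seller's account: goods 26175.15 + inland to port 882.59 + origin terminal 207.83 = 27265.57
Buyer's account: freight 5846.41 + brokerage 450.07 + duty 9093.40 + delivery 1946.04 = 17335.92

Seller's account: USD 27265.57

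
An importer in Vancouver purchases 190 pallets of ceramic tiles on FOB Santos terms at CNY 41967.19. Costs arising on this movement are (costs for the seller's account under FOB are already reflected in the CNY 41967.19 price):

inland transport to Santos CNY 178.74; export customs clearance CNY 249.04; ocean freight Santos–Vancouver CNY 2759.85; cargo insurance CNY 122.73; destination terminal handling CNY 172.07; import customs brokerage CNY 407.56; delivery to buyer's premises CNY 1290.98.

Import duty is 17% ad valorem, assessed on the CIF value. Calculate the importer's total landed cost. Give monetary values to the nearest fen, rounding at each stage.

FOB: the seller bears costs until goods are on board at the origin port; the buyer bears freight, insurance and all costs thereafter.
Already in the invoice (seller's account under FOB): inland to port, export clearance — exclude.
CIF value = FOB price + freight + insurance = 41967.19 + 2759.85 + 122.73 = 44849.77
Import duty = 44849.77 × 17% = 7624.46
Buyer bears: freight 2759.85 + insurance 122.73 + destination terminal 172.07 + brokerage 407.56 + delivery 1290.98 + duty 7624.46 = 12377.65
Landed cost = invoice 41967.19 + 12377.65 = 54344.84

Total landed cost: CNY 54344.84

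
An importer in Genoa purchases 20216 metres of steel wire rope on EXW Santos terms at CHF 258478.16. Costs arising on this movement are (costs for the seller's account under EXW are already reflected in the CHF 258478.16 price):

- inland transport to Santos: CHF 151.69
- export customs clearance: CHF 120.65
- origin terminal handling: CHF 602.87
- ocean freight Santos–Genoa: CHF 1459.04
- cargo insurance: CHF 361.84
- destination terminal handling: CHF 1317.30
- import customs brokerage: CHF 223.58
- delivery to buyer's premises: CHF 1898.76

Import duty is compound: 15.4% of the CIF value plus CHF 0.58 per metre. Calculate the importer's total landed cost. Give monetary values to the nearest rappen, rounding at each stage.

Total landed cost: CHF 316560.00

EXW: the seller makes goods available at their premises; the buyer bears all onward costs.
CIF value = EXW price + inland to port + export clearance + origin terminal + freight + insurance = 258478.16 + 151.69 + 120.65 + 602.87 + 1459.04 + 361.84 = 261174.25
Ad valorem component: 261174.25 × 15.4% = 40220.83
Specific component: 20216 × 0.58 = 11725.28
Import duty = 40220.83 + 11725.28 = 51946.11
Buyer bears: inland to port 151.69 + export clearance 120.65 + origin terminal 602.87 + freight 1459.04 + insurance 361.84 + destination terminal 1317.30 + brokerage 223.58 + delivery 1898.76 + duty 51946.11 = 58081.84
Landed cost = invoice 258478.16 + 58081.84 = 316560.00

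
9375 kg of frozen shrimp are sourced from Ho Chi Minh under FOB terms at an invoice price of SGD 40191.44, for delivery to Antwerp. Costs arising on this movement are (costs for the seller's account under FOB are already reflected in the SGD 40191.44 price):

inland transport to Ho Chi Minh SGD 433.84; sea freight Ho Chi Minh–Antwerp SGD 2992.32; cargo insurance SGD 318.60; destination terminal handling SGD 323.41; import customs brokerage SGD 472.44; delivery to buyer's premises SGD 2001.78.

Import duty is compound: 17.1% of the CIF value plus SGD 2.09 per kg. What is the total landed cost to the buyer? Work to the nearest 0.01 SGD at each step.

Total landed cost: SGD 73332.64

FOB: the seller bears costs until goods are on board at the origin port; the buyer bears freight, insurance and all costs thereafter.
Already in the invoice (seller's account under FOB): inland to port — exclude.
CIF value = FOB price + freight + insurance = 40191.44 + 2992.32 + 318.60 = 43502.36
Ad valorem component: 43502.36 × 17.1% = 7438.90
Specific component: 9375 × 2.09 = 19593.75
Import duty = 7438.90 + 19593.75 = 27032.65
Buyer bears: freight 2992.32 + insurance 318.60 + destination terminal 323.41 + brokerage 472.44 + delivery 2001.78 + duty 27032.65 = 33141.20
Landed cost = invoice 40191.44 + 33141.20 = 73332.64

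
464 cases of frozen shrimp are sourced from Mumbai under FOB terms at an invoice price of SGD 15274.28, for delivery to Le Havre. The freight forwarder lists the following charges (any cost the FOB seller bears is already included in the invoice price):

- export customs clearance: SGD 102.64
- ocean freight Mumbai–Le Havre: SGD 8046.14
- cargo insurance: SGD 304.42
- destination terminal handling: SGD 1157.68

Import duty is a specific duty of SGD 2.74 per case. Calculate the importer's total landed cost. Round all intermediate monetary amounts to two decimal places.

Total landed cost: SGD 26053.88

FOB: the seller bears costs until goods are on board at the origin port; the buyer bears freight, insurance and all costs thereafter.
Already in the invoice (seller's account under FOB): export clearance — exclude.
CIF value = FOB price + freight + insurance = 15274.28 + 8046.14 + 304.42 = 23624.84
Import duty = 464 × 2.74 = 1271.36
Buyer bears: freight 8046.14 + insurance 304.42 + destination terminal 1157.68 + duty 1271.36 = 10779.60
Landed cost = invoice 15274.28 + 10779.60 = 26053.88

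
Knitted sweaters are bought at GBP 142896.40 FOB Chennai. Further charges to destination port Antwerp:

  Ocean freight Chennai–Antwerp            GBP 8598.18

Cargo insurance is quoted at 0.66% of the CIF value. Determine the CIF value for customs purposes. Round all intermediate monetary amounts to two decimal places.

CIF value: GBP 152501.09

Let C be the CIF value. C = FOB price + freight + 0.66% × C
C − 0.66% × C = 142896.40 + 8598.18
0.9934 × C = 151494.58
C = 151494.58 / 0.9934 = 152501.09
Insurance premium = 0.66% × 152501.09 = 1006.51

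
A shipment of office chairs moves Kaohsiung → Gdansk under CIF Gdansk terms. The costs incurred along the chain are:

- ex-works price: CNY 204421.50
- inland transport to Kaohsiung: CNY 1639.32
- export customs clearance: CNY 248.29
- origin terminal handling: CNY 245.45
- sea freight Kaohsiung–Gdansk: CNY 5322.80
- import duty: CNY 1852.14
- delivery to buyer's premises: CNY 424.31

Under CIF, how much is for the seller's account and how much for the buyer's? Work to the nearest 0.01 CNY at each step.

Seller: CNY 211877.36; buyer: CNY 2276.45

CIF: the seller pays costs through ocean freight and marine insurance to the destination port.
Seller's account: goods 204421.50 + inland to port 1639.32 + export clearance 248.29 + origin terminal 245.45 + freight 5322.80 = 211877.36
Buyer's account: duty 1852.14 + delivery 424.31 = 2276.45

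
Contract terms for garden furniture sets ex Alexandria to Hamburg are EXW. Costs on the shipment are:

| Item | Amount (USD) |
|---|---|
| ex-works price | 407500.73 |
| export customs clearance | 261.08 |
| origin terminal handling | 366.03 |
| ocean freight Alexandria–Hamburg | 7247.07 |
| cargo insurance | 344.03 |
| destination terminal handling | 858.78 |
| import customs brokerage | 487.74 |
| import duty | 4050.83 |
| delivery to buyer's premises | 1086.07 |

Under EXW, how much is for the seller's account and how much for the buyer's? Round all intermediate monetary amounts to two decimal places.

EXW: the seller makes goods available at their premises; the buyer bears all onward costs.
Seller's account: goods 407500.73 = 407500.73
Buyer's account: export clearance 261.08 + origin terminal 366.03 + freight 7247.07 + insurance 344.03 + destination terminal 858.78 + brokerage 487.74 + duty 4050.83 + delivery 1086.07 = 14701.63

Seller: USD 407500.73; buyer: USD 14701.63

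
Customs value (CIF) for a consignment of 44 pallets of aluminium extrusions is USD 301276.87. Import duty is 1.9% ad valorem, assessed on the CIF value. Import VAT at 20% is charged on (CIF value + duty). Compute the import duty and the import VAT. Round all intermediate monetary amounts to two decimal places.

Import duty: USD 5724.26; import VAT: USD 61400.23

Import duty = 301276.87 × 1.9% = 5724.26
VAT base = CIF + duty = 301276.87 + 5724.26 = 307001.13
Import VAT = 307001.13 × 20% = 61400.23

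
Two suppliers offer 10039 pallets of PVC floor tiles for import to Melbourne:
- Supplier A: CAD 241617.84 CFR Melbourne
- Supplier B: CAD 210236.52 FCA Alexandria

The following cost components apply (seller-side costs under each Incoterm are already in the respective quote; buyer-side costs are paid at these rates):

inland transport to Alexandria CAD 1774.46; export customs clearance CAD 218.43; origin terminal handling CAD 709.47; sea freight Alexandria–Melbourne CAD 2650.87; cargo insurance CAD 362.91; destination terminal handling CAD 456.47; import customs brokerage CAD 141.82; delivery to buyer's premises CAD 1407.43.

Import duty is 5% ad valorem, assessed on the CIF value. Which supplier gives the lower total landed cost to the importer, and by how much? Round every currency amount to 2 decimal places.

Supplier B is cheaper by CAD 29422.03

Supplier A (CFR):
CIF value = CFR price + insurance = 241617.84 + 362.91 = 241980.75
Import duty = 241980.75 × 5% = 12099.04
Buyer bears (A): 362.91 + 456.47 + 141.82 + 1407.43 = 2368.63
Landed cost (A) = invoice 241617.84 + 2368.63 + duty 12099.04 = 256085.51
Supplier B (FCA):
CIF value = FCA price + origin terminal + freight + insurance = 210236.52 + 709.47 + 2650.87 + 362.91 = 213959.77
Import duty = 213959.77 × 5% = 10697.99
Buyer bears (B): 709.47 + 2650.87 + 362.91 + 456.47 + 141.82 + 1407.43 = 5728.97
Landed cost (B) = invoice 210236.52 + 5728.97 + duty 10697.99 = 226663.48
Difference = |256085.51 − 226663.48| = 29422.03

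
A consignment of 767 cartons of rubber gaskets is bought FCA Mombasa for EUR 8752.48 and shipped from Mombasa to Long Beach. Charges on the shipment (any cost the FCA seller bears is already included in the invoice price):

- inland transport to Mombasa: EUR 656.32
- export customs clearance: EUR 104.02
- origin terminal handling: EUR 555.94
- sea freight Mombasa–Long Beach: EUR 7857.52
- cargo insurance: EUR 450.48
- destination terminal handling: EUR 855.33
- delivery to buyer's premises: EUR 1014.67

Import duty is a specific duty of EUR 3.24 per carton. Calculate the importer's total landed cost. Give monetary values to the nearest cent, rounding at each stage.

Total landed cost: EUR 21971.50

FCA: the seller delivers export-cleared goods to the carrier; the buyer bears costs from that point.
Already in the invoice (seller's account under FCA): inland to port, export clearance — exclude.
CIF value = FCA price + origin terminal + freight + insurance = 8752.48 + 555.94 + 7857.52 + 450.48 = 17616.42
Import duty = 767 × 3.24 = 2485.08
Buyer bears: origin terminal 555.94 + freight 7857.52 + insurance 450.48 + destination terminal 855.33 + delivery 1014.67 + duty 2485.08 = 13219.02
Landed cost = invoice 8752.48 + 13219.02 = 21971.50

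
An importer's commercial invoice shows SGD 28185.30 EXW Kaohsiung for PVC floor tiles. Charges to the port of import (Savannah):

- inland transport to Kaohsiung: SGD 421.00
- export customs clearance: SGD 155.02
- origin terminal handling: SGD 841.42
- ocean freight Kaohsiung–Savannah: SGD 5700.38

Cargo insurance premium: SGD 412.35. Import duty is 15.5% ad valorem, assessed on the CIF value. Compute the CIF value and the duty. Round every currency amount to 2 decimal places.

CIF value: SGD 35715.47; import duty: SGD 5535.90

CIF = EXW price + pre-shipment costs + freight + insurance
CIF = 28185.30 + 421.00 + 155.02 + 841.42 + 5700.38 + 412.35 = 35715.47
Import duty = 35715.47 × 15.5% = 5535.90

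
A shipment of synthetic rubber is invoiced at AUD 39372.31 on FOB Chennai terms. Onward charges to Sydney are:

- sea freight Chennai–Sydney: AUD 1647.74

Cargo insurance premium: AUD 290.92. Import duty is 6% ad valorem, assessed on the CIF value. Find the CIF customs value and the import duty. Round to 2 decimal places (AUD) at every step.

CIF = FOB price + freight + insurance
CIF = 39372.31 + 1647.74 + 290.92 = 41310.97
Import duty = 41310.97 × 6% = 2478.66

CIF value: AUD 41310.97; import duty: AUD 2478.66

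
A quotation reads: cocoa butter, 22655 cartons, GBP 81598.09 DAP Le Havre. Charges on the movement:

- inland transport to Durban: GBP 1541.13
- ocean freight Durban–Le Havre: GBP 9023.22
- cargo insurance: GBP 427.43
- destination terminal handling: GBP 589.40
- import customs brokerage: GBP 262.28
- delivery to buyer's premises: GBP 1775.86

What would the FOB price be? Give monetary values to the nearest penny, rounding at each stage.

Not relevant to the conversion: inland to port — on the seller under both DAP and FOB; already in the DAP price and stays in the FOB price. brokerage — on the buyer under both terms; not part of either seller's price.
From DAP to FOB, the seller no longer bears: freight, insurance, destination terminal, delivery.
FOB price = 81598.09 − 9023.22 − 427.43 − 589.40 − 1775.86 = 69782.18

FOB price: GBP 69782.18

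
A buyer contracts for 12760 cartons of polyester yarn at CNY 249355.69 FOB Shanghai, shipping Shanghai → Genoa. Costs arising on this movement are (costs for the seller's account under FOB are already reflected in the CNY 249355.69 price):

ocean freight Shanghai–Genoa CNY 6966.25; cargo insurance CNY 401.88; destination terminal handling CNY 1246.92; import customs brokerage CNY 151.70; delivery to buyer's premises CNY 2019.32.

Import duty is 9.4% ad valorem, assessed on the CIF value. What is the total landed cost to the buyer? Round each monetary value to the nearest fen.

FOB: the seller bears costs until goods are on board at the origin port; the buyer bears freight, insurance and all costs thereafter.
CIF value = FOB price + freight + insurance = 249355.69 + 6966.25 + 401.88 = 256723.82
Import duty = 256723.82 × 9.4% = 24132.04
Buyer bears: freight 6966.25 + insurance 401.88 + destination terminal 1246.92 + brokerage 151.70 + delivery 2019.32 + duty 24132.04 = 34918.11
Landed cost = invoice 249355.69 + 34918.11 = 284273.80

Total landed cost: CNY 284273.80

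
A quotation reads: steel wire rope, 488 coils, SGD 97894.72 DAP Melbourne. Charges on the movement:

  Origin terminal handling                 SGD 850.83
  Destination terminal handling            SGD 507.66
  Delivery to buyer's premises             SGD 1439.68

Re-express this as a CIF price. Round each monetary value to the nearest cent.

Not relevant to the conversion: origin terminal — on the seller under both DAP and CIF; already in the DAP price and stays in the CIF price.
From DAP to CIF, the seller no longer bears: destination terminal, delivery.
CIF price = 97894.72 − 507.66 − 1439.68 = 95947.38

CIF price: SGD 95947.38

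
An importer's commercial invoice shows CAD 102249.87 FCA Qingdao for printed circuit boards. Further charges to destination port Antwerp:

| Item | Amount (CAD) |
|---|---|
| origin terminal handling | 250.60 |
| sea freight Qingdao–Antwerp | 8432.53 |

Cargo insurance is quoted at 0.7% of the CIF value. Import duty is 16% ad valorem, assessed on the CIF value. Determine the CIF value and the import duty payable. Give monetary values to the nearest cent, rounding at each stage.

Let C be the CIF value. C = FCA price + pre-shipment costs + freight + 0.7% × C
C − 0.7% × C = 102249.87 + 250.60 + 8432.53
0.993 × C = 110933.00
C = 110933.00 / 0.993 = 111715.01
Insurance premium = 0.7% × 111715.01 = 782.01
Import duty = 111715.01 × 16% = 17874.40

CIF value: CAD 111715.01; import duty: CAD 17874.40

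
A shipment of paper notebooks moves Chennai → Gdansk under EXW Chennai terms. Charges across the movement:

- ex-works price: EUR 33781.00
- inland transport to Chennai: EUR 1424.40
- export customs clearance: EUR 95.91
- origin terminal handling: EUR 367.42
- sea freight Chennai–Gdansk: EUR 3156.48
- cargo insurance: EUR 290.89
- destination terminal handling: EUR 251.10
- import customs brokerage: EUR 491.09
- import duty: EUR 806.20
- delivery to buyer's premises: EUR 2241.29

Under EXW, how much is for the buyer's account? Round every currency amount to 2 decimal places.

Buyer's account: EUR 9124.78

EXW: the seller makes goods available at their premises; the buyer bears all onward costs.
Seller's account: goods 33781.00 = 33781.00
Buyer's account: inland to port 1424.40 + export clearance 95.91 + origin terminal 367.42 + freight 3156.48 + insurance 290.89 + destination terminal 251.10 + brokerage 491.09 + duty 806.20 + delivery 2241.29 = 9124.78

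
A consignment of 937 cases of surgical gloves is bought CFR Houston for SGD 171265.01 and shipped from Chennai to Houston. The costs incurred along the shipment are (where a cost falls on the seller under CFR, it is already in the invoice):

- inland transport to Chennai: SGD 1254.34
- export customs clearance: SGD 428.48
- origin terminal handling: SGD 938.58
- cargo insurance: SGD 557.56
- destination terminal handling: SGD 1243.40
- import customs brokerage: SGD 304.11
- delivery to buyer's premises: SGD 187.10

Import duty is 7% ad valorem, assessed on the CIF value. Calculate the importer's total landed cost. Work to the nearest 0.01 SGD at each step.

Total landed cost: SGD 185584.76

CFR: the seller pays costs through ocean freight to the destination port, but not insurance.
Already in the invoice (seller's account under CFR): inland to port, export clearance, origin terminal — exclude.
CIF value = CFR price + insurance = 171265.01 + 557.56 = 171822.57
Import duty = 171822.57 × 7% = 12027.58
Buyer bears: insurance 557.56 + destination terminal 1243.40 + brokerage 304.11 + delivery 187.10 + duty 12027.58 = 14319.75
Landed cost = invoice 171265.01 + 14319.75 = 185584.76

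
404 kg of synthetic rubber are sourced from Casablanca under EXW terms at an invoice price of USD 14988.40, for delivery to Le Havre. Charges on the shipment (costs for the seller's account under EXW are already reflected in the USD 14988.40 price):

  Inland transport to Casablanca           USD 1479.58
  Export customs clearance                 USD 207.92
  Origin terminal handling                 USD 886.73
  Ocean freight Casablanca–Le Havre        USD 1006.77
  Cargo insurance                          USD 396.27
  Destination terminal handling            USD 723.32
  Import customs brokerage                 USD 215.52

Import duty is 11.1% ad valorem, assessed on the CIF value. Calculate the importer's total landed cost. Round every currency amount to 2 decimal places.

Total landed cost: USD 22009.70

EXW: the seller makes goods available at their premises; the buyer bears all onward costs.
CIF value = EXW price + inland to port + export clearance + origin terminal + freight + insurance = 14988.40 + 1479.58 + 207.92 + 886.73 + 1006.77 + 396.27 = 18965.67
Import duty = 18965.67 × 11.1% = 2105.19
Buyer bears: inland to port 1479.58 + export clearance 207.92 + origin terminal 886.73 + freight 1006.77 + insurance 396.27 + destination terminal 723.32 + brokerage 215.52 + duty 2105.19 = 7021.30
Landed cost = invoice 14988.40 + 7021.30 = 22009.70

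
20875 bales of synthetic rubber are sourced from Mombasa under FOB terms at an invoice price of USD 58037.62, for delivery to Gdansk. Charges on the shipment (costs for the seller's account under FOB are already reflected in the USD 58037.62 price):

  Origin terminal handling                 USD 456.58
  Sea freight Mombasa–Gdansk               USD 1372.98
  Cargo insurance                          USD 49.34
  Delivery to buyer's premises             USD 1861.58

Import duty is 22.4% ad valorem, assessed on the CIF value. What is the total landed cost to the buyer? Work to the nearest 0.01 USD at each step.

FOB: the seller bears costs until goods are on board at the origin port; the buyer bears freight, insurance and all costs thereafter.
Already in the invoice (seller's account under FOB): origin terminal — exclude.
CIF value = FOB price + freight + insurance = 58037.62 + 1372.98 + 49.34 = 59459.94
Import duty = 59459.94 × 22.4% = 13319.03
Buyer bears: freight 1372.98 + insurance 49.34 + delivery 1861.58 + duty 13319.03 = 16602.93
Landed cost = invoice 58037.62 + 16602.93 = 74640.55

Total landed cost: USD 74640.55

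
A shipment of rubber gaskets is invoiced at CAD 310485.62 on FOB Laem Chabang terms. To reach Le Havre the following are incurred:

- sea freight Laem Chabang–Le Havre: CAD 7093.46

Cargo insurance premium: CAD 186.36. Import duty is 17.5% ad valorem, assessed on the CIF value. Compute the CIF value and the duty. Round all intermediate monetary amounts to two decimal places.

CIF value: CAD 317765.44; import duty: CAD 55608.95

CIF = FOB price + freight + insurance
CIF = 310485.62 + 7093.46 + 186.36 = 317765.44
Import duty = 317765.44 × 17.5% = 55608.95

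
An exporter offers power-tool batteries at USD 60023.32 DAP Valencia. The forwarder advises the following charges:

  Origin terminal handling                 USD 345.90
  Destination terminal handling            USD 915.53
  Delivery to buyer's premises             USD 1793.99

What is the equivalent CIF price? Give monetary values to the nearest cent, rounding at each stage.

CIF price: USD 57313.80

Not relevant to the conversion: origin terminal — on the seller under both DAP and CIF; already in the DAP price and stays in the CIF price.
From DAP to CIF, the seller no longer bears: destination terminal, delivery.
CIF price = 60023.32 − 915.53 − 1793.99 = 57313.80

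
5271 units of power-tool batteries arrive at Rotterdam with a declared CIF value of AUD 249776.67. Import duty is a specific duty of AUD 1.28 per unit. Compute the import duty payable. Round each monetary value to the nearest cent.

Import duty: AUD 6746.88

Import duty = 5271 × 1.28 = 6746.88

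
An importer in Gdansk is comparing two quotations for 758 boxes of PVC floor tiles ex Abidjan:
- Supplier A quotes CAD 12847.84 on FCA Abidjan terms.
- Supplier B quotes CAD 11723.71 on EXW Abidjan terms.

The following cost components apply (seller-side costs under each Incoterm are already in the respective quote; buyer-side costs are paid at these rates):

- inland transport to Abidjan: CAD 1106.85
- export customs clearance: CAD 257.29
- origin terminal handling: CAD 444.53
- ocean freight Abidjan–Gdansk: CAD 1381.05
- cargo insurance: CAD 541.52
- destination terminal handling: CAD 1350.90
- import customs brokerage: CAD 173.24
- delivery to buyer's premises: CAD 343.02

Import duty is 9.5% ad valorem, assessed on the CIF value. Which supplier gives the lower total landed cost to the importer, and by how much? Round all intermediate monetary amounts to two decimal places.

Supplier A is cheaper by CAD 262.81

Supplier A (FCA):
CIF value = FCA price + origin terminal + freight + insurance = 12847.84 + 444.53 + 1381.05 + 541.52 = 15214.94
Import duty = 15214.94 × 9.5% = 1445.42
Buyer bears (A): 444.53 + 1381.05 + 541.52 + 1350.90 + 173.24 + 343.02 = 4234.26
Landed cost (A) = invoice 12847.84 + 4234.26 + duty 1445.42 = 18527.52
Supplier B (EXW):
CIF value = EXW price + inland to port + export clearance + origin terminal + freight + insurance = 11723.71 + 1106.85 + 257.29 + 444.53 + 1381.05 + 541.52 = 15454.95
Import duty = 15454.95 × 9.5% = 1468.22
Buyer bears (B): 1106.85 + 257.29 + 444.53 + 1381.05 + 541.52 + 1350.90 + 173.24 + 343.02 = 5598.40
Landed cost (B) = invoice 11723.71 + 5598.40 + duty 1468.22 = 18790.33
Difference = |18527.52 − 18790.33| = 262.81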